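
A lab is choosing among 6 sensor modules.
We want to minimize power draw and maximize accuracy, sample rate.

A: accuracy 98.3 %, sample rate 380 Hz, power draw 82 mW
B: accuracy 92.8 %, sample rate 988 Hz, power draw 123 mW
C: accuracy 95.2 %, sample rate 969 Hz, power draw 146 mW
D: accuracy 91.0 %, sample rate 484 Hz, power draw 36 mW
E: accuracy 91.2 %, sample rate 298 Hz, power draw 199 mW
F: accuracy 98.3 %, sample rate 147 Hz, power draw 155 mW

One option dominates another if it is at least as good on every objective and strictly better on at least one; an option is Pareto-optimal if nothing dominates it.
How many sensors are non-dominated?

4

A: not dominated.
B: not dominated (best sample rate).
C: not dominated.
D: not dominated (best power draw).
E: dominated by A (accuracy 98.3≥91.2, sample rate 380≥298, power draw 82≤199).
F: dominated by A (accuracy 98.3≥98.3, sample rate 380≥147, power draw 82≤155).
Pareto-optimal: A, B, C, D → 4.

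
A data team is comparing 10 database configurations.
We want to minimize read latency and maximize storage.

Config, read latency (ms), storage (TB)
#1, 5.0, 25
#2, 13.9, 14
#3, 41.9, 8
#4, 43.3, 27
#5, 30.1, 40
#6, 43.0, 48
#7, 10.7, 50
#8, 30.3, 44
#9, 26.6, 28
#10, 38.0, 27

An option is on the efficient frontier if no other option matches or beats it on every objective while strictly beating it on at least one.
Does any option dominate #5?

#7 vs #5: read latency 10.7≤30.1, storage 50≥40 — #7 is at least as good on every objective and strictly better on at least one, so #7 dominates #5.

Yes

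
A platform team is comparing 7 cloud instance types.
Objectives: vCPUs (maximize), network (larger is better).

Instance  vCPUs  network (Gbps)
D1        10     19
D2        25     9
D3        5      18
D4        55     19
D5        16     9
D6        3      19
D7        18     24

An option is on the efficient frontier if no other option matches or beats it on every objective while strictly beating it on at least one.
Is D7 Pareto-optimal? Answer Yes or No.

D1: worse on vCPUs (10 vs 18).
D2: worse on network (9 vs 24).
D3: worse on vCPUs (5 vs 18).
D4: worse on network (19 vs 24).
D5: worse on vCPUs (16 vs 18).
D6: worse on vCPUs (3 vs 18).
No option is at least as good as D7 on every objective and strictly better on one.

Yes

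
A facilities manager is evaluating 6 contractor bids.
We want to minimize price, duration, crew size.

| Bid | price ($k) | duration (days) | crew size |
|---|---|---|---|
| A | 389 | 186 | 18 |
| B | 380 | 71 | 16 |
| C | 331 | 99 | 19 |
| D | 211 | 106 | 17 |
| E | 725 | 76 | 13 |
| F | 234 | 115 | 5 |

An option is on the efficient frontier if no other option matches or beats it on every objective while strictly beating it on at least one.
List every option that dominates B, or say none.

A: worse on price (389 vs 380).
C: worse on duration (99 vs 71).
D: worse on duration (106 vs 71).
E: worse on price (725 vs 380).
F: worse on duration (115 vs 71).
No option dominates B.

none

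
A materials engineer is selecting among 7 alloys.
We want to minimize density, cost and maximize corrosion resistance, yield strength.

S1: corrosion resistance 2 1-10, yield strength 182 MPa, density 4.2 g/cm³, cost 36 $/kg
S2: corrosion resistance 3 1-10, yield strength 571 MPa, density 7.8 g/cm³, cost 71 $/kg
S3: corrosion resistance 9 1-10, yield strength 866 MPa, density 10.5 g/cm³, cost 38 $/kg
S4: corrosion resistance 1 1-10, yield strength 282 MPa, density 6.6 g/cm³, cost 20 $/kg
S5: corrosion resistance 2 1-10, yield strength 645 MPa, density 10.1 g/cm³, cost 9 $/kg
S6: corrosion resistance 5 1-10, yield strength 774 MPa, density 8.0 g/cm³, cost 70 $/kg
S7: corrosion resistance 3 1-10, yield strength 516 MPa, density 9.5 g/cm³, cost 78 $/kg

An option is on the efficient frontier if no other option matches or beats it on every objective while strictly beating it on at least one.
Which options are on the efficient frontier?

S1: not dominated (best density).
S2: not dominated.
S3: not dominated (best corrosion resistance).
S4: not dominated.
S5: not dominated (best cost).
S6: not dominated.
S7: dominated by S2 (corrosion resistance 3≥3, yield strength 571≥516, density 7.8≤9.5, cost 71≤78).

S1, S2, S3, S4, S5, S6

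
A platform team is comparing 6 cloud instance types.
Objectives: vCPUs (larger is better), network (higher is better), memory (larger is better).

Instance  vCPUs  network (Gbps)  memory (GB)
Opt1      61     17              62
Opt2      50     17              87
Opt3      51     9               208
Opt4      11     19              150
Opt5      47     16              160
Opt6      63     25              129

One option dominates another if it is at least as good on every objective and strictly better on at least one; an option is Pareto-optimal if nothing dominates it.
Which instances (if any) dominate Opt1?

Opt6

Opt6: vCPUs 63≥61, network 25≥17, memory 129≥62 — dominates Opt1.
Others (Opt2, Opt3, Opt4, Opt5) are each worse than Opt1 on at least one objective.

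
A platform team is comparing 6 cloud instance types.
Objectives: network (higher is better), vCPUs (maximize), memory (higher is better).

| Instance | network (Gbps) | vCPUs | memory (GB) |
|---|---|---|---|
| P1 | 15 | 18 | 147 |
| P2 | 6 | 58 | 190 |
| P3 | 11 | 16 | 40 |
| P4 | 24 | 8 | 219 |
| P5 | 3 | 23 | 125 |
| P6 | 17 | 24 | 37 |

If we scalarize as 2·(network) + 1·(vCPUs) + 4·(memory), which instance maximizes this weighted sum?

P4

P1: 2·15 + 1·18 + 4·147 = 636
P2: 2·6 + 1·58 + 4·190 = 830
P3: 2·11 + 1·16 + 4·40 = 198
P4: 2·24 + 1·8 + 4·219 = 932
P5: 2·3 + 1·23 + 4·125 = 529
P6: 2·17 + 1·24 + 4·37 = 206
Highest: P4 at 932.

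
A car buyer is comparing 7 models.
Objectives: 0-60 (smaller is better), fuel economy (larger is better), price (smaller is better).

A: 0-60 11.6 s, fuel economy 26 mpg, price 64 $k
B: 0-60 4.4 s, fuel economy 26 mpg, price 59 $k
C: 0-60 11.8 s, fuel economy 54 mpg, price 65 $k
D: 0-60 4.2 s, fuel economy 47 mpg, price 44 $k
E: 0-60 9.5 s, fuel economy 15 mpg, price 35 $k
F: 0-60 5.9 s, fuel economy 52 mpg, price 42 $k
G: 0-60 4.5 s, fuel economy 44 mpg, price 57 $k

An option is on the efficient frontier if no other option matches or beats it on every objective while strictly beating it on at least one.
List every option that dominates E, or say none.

none

A: worse on 0-60 (11.6 vs 9.5).
B: worse on price (59 vs 35).
C: worse on 0-60 (11.8 vs 9.5).
D: worse on price (44 vs 35).
F: worse on price (42 vs 35).
G: worse on price (57 vs 35).
No option dominates E.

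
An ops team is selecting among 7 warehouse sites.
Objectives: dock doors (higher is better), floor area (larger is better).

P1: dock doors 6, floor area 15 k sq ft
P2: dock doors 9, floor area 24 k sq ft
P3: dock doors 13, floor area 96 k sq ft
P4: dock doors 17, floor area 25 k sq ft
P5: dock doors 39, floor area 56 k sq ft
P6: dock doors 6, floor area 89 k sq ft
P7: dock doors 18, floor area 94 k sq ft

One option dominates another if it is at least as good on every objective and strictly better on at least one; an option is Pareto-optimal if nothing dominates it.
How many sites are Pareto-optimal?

3

P1: dominated by P2 (dock doors 9≥6, floor area 24≥15).
P2: dominated by P3 (dock doors 13≥9, floor area 96≥24).
P3: not dominated (best floor area).
P4: dominated by P5 (dock doors 39≥17, floor area 56≥25).
P5: not dominated (best dock doors).
P6: dominated by P3 (dock doors 13≥6, floor area 96≥89).
P7: not dominated.
Pareto-optimal: P3, P5, P7 → 3.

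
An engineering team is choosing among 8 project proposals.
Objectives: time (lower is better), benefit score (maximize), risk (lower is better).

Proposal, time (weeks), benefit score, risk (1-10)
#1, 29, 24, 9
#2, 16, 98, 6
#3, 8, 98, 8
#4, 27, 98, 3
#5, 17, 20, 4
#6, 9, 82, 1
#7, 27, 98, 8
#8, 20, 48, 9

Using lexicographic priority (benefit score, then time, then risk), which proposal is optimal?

First maximize benefit score: best is 98, kept {#2, #3, #4, #7}.
Then minimize time: best is 8, kept {#3}.

#3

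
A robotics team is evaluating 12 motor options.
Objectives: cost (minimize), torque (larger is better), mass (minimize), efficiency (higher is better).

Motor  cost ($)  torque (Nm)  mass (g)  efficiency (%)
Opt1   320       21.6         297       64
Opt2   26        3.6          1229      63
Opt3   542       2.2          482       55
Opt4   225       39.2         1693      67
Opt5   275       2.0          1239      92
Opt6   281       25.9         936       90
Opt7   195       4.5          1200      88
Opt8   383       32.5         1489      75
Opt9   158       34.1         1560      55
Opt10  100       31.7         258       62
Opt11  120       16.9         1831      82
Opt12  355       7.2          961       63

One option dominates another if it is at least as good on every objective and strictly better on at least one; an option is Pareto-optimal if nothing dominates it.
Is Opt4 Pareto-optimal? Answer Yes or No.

Opt1: worse on cost (320 vs 225).
Opt2: worse on torque (3.6 vs 39.2).
Opt3: worse on cost (542 vs 225).
Opt5: worse on cost (275 vs 225).
Opt6: worse on cost (281 vs 225).
Opt7: worse on torque (4.5 vs 39.2).
Opt8: worse on cost (383 vs 225).
Opt9: worse on torque (34.1 vs 39.2).
Opt10: worse on torque (31.7 vs 39.2).
Opt11: worse on torque (16.9 vs 39.2).
Opt12: worse on cost (355 vs 225).
No option is at least as good as Opt4 on every objective and strictly better on one.

Yes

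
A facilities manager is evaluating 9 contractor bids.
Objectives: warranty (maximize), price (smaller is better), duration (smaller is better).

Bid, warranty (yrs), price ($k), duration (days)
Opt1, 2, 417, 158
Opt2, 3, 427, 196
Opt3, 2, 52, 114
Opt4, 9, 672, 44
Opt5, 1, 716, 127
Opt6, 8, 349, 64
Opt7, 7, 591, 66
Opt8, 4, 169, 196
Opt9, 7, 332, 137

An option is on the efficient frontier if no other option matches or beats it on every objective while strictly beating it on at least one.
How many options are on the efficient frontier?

5

Opt1: dominated by Opt3 (warranty 2≥2, price 52≤417, duration 114≤158).
Opt2: dominated by Opt6 (warranty 8≥3, price 349≤427, duration 64≤196).
Opt3: not dominated (best price).
Opt4: not dominated (best warranty).
Opt5: dominated by Opt3 (warranty 2≥1, price 52≤716, duration 114≤127).
Opt6: not dominated.
Opt7: dominated by Opt6 (warranty 8≥7, price 349≤591, duration 64≤66).
Opt8: not dominated.
Opt9: not dominated.
Pareto-optimal: Opt3, Opt4, Opt6, Opt8, Opt9 → 5.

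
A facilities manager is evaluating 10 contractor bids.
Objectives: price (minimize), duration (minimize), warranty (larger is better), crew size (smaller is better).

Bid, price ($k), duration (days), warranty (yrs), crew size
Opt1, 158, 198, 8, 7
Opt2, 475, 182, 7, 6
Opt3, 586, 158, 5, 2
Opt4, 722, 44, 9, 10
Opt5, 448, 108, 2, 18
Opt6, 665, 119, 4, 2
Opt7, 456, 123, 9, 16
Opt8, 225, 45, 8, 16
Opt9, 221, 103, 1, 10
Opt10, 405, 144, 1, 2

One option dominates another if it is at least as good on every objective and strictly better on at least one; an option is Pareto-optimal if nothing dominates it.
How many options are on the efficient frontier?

Opt1: not dominated (best price).
Opt2: not dominated.
Opt3: not dominated.
Opt4: not dominated (best duration).
Opt5: dominated by Opt8 (price 225≤448, duration 45≤108, warranty 8≥2, crew size 16≤18).
Opt6: not dominated.
Opt7: not dominated.
Opt8: not dominated.
Opt9: not dominated.
Opt10: not dominated.
Pareto-optimal: Opt1, Opt2, Opt3, Opt4, Opt6, Opt7, Opt8, Opt9, Opt10 → 9.

9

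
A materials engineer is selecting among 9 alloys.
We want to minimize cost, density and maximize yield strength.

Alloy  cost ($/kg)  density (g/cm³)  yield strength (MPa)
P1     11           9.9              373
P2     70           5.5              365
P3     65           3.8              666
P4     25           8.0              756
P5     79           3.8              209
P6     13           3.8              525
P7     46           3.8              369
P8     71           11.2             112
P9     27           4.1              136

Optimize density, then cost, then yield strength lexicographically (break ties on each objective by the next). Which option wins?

First minimize density: best is 3.8, kept {P3, P5, P6, P7}.
Then minimize cost: best is 13, kept {P6}.

P6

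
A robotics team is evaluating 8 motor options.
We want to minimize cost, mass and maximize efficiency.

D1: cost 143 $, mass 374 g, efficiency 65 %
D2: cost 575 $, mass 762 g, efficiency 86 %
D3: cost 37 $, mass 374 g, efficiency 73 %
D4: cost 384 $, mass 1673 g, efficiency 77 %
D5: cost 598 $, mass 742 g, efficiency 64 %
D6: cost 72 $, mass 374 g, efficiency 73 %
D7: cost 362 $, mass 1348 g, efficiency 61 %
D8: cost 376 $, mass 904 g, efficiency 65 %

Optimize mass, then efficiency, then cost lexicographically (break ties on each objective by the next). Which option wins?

D3

First minimize mass: best is 374, kept {D1, D3, D6}.
Then maximize efficiency: best is 73, kept {D3, D6}.
Then minimize cost: best is 37, kept {D3}.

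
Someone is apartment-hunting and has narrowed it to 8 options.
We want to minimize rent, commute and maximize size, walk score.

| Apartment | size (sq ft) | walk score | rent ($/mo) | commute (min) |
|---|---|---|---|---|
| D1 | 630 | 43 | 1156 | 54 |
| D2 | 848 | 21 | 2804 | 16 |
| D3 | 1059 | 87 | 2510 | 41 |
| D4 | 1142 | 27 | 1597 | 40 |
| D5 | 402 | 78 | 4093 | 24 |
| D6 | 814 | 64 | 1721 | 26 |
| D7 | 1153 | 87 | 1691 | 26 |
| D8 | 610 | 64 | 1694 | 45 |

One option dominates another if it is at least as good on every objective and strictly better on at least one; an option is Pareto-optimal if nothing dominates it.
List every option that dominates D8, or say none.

D7: size 1153≥610, walk score 87≥64, rent 1691≤1694, commute 26≤45 — dominates D8.
Others (D1, D2, D3, D4, D5, D6) are each worse than D8 on at least one objective.

D7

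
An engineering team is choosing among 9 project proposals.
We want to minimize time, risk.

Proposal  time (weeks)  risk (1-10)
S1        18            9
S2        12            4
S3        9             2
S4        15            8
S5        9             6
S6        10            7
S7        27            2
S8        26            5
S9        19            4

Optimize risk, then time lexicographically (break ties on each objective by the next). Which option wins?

S3

First minimize risk: best is 2, kept {S3, S7}.
Then minimize time: best is 9, kept {S3}.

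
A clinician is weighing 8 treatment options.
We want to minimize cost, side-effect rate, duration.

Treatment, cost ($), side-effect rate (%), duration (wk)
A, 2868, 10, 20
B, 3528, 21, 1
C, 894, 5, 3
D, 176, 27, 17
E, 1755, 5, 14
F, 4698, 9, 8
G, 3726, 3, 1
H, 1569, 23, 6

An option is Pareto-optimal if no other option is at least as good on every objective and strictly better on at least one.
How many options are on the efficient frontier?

4

A: dominated by C (cost 894≤2868, side-effect rate 5≤10, duration 3≤20).
B: not dominated.
C: not dominated.
D: not dominated (best cost).
E: dominated by C (cost 894≤1755, side-effect rate 5≤5, duration 3≤14).
F: dominated by C (cost 894≤4698, side-effect rate 5≤9, duration 3≤8).
G: not dominated (best side-effect rate).
H: dominated by C (cost 894≤1569, side-effect rate 5≤23, duration 3≤6).
Pareto-optimal: B, C, D, G → 4.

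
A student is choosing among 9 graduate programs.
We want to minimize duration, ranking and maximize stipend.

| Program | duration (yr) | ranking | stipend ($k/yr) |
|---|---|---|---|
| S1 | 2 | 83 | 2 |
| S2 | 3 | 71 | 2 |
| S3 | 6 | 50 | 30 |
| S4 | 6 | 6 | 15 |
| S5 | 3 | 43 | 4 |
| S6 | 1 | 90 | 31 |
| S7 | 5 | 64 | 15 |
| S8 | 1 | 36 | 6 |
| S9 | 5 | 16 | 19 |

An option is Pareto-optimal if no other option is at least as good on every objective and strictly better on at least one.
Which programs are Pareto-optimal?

S3, S4, S6, S8, S9

S1: dominated by S8 (duration 1≤2, ranking 36≤83, stipend 6≥2).
S2: dominated by S5 (duration 3≤3, ranking 43≤71, stipend 4≥2).
S3: not dominated.
S4: not dominated (best ranking).
S5: dominated by S8 (duration 1≤3, ranking 36≤43, stipend 6≥4).
S6: not dominated (best stipend).
S7: dominated by S9 (duration 5≤5, ranking 16≤64, stipend 19≥15).
S8: not dominated.
S9: not dominated.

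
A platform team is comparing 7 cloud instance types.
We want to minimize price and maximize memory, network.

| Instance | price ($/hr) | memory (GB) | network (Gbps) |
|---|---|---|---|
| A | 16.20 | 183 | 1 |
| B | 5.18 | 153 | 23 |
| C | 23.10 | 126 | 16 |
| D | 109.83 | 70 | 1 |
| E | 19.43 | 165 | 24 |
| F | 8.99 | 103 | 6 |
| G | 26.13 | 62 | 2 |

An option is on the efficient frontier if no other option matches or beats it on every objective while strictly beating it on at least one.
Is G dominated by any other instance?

Yes

B vs G: price 5.18≤26.13, memory 153≥62, network 23≥2 — B is at least as good on every objective and strictly better on at least one, so B dominates G.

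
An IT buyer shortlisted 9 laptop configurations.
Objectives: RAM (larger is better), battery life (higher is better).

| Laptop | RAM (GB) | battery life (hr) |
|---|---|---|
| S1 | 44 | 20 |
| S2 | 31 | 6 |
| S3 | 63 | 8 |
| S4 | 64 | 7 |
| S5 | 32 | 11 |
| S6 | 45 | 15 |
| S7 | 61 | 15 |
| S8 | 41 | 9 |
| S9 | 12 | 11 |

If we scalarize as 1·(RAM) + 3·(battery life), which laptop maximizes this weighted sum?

S7

S1: 1·44 + 3·20 = 104
S2: 1·31 + 3·6 = 49
S3: 1·63 + 3·8 = 87
S4: 1·64 + 3·7 = 85
S5: 1·32 + 3·11 = 65
S6: 1·45 + 3·15 = 90
S7: 1·61 + 3·15 = 106
S8: 1·41 + 3·9 = 68
S9: 1·12 + 3·11 = 45
Highest: S7 at 106.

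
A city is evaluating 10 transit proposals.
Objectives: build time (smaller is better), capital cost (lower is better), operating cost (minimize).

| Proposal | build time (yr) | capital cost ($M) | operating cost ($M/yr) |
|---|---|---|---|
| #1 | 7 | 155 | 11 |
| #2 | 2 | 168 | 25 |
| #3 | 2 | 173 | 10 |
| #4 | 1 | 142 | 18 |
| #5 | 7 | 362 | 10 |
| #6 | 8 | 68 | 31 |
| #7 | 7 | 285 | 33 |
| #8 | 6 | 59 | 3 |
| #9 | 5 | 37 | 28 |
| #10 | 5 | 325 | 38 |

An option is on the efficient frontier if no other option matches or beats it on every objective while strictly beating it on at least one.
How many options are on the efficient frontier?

4

#1: dominated by #8 (build time 6≤7, capital cost 59≤155, operating cost 3≤11).
#2: dominated by #4 (build time 1≤2, capital cost 142≤168, operating cost 18≤25).
#3: not dominated.
#4: not dominated (best build time).
#5: dominated by #3 (build time 2≤7, capital cost 173≤362, operating cost 10≤10).
#6: dominated by #8 (build time 6≤8, capital cost 59≤68, operating cost 3≤31).
#7: dominated by #1 (build time 7≤7, capital cost 155≤285, operating cost 11≤33).
#8: not dominated (best operating cost).
#9: not dominated (best capital cost).
#10: dominated by #2 (build time 2≤5, capital cost 168≤325, operating cost 25≤38).
Pareto-optimal: #3, #4, #8, #9 → 4.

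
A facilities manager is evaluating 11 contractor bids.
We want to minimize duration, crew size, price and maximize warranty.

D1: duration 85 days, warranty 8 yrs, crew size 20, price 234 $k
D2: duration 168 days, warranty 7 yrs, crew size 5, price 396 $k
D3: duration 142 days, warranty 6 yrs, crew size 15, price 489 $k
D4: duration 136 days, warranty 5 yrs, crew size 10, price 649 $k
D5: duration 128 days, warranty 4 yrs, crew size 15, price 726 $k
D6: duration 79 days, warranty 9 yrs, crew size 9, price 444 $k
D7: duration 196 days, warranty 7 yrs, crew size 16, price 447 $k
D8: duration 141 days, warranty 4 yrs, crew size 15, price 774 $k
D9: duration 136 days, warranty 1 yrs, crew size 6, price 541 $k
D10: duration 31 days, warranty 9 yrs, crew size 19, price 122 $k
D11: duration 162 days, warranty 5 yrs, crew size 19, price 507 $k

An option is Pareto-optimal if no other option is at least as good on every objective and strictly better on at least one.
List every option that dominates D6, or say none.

D1: worse on duration (85 vs 79).
D2: worse on duration (168 vs 79).
D3: worse on duration (142 vs 79).
D4: worse on duration (136 vs 79).
D5: worse on duration (128 vs 79).
D7: worse on duration (196 vs 79).
D8: worse on duration (141 vs 79).
D9: worse on duration (136 vs 79).
D10: worse on crew size (19 vs 9).
D11: worse on duration (162 vs 79).
No option dominates D6.

none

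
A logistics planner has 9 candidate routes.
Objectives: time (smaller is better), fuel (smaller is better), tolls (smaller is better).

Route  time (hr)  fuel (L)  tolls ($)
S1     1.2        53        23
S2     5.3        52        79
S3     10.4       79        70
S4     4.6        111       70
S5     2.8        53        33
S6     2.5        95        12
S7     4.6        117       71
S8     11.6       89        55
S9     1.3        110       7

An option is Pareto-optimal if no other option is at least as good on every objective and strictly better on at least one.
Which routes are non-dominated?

S1, S2, S6, S9

S1: not dominated (best time).
S2: not dominated (best fuel).
S3: dominated by S1 (time 1.2≤10.4, fuel 53≤79, tolls 23≤70).
S4: dominated by S1 (time 1.2≤4.6, fuel 53≤111, tolls 23≤70).
S5: dominated by S1 (time 1.2≤2.8, fuel 53≤53, tolls 23≤33).
S6: not dominated.
S7: dominated by S1 (time 1.2≤4.6, fuel 53≤117, tolls 23≤71).
S8: dominated by S1 (time 1.2≤11.6, fuel 53≤89, tolls 23≤55).
S9: not dominated (best tolls).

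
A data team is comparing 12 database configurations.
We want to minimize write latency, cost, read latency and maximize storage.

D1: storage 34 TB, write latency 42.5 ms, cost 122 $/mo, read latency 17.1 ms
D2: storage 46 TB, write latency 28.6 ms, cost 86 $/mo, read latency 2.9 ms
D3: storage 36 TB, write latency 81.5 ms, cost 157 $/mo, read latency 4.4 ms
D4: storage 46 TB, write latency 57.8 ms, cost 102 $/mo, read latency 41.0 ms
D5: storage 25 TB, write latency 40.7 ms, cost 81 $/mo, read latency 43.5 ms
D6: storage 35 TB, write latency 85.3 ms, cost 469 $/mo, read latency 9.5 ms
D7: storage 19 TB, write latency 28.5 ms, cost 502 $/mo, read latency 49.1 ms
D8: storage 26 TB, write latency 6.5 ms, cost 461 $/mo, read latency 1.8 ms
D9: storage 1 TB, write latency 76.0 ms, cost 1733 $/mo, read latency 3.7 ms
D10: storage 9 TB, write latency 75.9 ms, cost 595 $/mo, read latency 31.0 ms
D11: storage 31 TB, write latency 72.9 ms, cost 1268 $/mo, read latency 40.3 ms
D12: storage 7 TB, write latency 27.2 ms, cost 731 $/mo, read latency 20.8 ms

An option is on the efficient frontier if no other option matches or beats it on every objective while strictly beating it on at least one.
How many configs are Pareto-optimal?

3

D1: dominated by D2 (storage 46≥34, write latency 28.6≤42.5, cost 86≤122, read latency 2.9≤17.1).
D2: not dominated.
D3: dominated by D2 (storage 46≥36, write latency 28.6≤81.5, cost 86≤157, read latency 2.9≤4.4).
D4: dominated by D2 (storage 46≥46, write latency 28.6≤57.8, cost 86≤102, read latency 2.9≤41.0).
D5: not dominated (best cost).
D6: dominated by D2 (storage 46≥35, write latency 28.6≤85.3, cost 86≤469, read latency 2.9≤9.5).
D7: dominated by D8 (storage 26≥19, write latency 6.5≤28.5, cost 461≤502, read latency 1.8≤49.1).
D8: not dominated (best write latency).
D9: dominated by D2 (storage 46≥1, write latency 28.6≤76.0, cost 86≤1733, read latency 2.9≤3.7).
D10: dominated by D1 (storage 34≥9, write latency 42.5≤75.9, cost 122≤595, read latency 17.1≤31.0).
D11: dominated by D1 (storage 34≥31, write latency 42.5≤72.9, cost 122≤1268, read latency 17.1≤40.3).
D12: dominated by D8 (storage 26≥7, write latency 6.5≤27.2, cost 461≤731, read latency 1.8≤20.8).
Pareto-optimal: D2, D5, D8 → 3.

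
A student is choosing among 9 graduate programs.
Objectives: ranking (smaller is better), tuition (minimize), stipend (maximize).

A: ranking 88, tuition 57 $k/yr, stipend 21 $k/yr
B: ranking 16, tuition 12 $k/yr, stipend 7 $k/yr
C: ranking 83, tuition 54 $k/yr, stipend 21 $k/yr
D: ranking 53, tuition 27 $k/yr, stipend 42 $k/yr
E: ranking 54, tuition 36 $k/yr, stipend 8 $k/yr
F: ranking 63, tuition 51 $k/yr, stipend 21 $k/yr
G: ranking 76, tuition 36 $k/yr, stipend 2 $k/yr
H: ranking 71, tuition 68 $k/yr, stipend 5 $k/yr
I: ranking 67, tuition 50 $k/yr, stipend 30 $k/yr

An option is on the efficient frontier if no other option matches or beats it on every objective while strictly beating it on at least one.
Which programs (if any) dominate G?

B, D, E

B: ranking 16≤76, tuition 12≤36, stipend 7≥2 — dominates G.
D: ranking 53≤76, tuition 27≤36, stipend 42≥2 — dominates G.
E: ranking 54≤76, tuition 36≤36, stipend 8≥2 — dominates G.
Others (A, C, F, H, I) are each worse than G on at least one objective.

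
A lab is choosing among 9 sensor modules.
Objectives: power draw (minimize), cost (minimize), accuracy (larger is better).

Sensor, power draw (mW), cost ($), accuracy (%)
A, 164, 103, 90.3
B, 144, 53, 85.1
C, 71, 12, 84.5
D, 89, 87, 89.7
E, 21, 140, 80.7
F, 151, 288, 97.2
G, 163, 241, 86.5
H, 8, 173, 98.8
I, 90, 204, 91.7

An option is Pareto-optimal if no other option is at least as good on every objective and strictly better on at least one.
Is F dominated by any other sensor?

Yes

H vs F: power draw 8≤151, cost 173≤288, accuracy 98.8≥97.2 — H is at least as good on every objective and strictly better on at least one, so H dominates F.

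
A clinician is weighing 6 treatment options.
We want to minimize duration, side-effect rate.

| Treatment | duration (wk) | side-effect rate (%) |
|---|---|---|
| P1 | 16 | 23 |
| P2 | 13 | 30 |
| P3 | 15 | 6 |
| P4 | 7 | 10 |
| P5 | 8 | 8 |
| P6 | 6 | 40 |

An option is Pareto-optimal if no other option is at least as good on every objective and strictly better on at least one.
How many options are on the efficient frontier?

4

P1: dominated by P3 (duration 15≤16, side-effect rate 6≤23).
P2: dominated by P4 (duration 7≤13, side-effect rate 10≤30).
P3: not dominated (best side-effect rate).
P4: not dominated.
P5: not dominated.
P6: not dominated (best duration).
Pareto-optimal: P3, P4, P5, P6 → 4.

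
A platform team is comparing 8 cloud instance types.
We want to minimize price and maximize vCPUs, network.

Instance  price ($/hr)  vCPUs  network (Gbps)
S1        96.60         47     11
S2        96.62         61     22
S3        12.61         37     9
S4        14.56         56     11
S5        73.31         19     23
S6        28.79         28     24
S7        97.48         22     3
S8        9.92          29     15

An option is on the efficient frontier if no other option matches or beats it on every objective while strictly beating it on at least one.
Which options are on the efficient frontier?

S1: dominated by S4 (price 14.56≤96.60, vCPUs 56≥47, network 11≥11).
S2: not dominated (best vCPUs).
S3: not dominated.
S4: not dominated.
S5: dominated by S6 (price 28.79≤73.31, vCPUs 28≥19, network 24≥23).
S6: not dominated (best network).
S7: dominated by S1 (price 96.60≤97.48, vCPUs 47≥22, network 11≥3).
S8: not dominated (best price).

S2, S3, S4, S6, S8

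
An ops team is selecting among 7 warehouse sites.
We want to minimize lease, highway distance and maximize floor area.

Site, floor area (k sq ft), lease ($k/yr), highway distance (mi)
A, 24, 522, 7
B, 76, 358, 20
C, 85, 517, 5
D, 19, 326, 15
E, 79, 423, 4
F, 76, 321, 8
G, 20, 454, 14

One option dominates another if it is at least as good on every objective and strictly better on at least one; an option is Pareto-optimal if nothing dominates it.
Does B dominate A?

B vs A: B is worse on highway distance (20 vs 7), so it does not dominate A.

No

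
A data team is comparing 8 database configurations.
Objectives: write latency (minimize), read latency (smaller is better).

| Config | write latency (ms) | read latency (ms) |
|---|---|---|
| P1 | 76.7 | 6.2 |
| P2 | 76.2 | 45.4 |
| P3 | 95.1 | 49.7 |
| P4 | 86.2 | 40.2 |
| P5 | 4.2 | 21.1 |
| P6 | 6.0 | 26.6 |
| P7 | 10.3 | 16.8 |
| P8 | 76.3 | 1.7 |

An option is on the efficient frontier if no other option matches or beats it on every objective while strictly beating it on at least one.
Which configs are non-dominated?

P5, P7, P8

P1: dominated by P8 (write latency 76.3≤76.7, read latency 1.7≤6.2).
P2: dominated by P5 (write latency 4.2≤76.2, read latency 21.1≤45.4).
P3: dominated by P1 (write latency 76.7≤95.1, read latency 6.2≤49.7).
P4: dominated by P1 (write latency 76.7≤86.2, read latency 6.2≤40.2).
P5: not dominated (best write latency).
P6: dominated by P5 (write latency 4.2≤6.0, read latency 21.1≤26.6).
P7: not dominated.
P8: not dominated (best read latency).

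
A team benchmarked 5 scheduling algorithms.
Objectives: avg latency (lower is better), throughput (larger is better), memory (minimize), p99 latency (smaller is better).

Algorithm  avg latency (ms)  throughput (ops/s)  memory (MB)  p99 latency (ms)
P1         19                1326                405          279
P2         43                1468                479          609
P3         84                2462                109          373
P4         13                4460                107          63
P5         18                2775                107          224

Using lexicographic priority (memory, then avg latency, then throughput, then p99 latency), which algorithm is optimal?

P4

First minimize memory: best is 107, kept {P4, P5}.
Then minimize avg latency: best is 13, kept {P4}.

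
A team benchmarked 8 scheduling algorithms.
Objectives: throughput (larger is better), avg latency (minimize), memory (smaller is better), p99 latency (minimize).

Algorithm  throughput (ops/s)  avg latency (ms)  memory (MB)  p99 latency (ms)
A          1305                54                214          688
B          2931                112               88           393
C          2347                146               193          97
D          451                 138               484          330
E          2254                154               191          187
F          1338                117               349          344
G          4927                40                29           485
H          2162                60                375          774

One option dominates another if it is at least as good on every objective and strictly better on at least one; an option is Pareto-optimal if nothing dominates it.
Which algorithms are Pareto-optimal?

B, C, D, E, F, G

A: dominated by G (throughput 4927≥1305, avg latency 40≤54, memory 29≤214, p99 latency 485≤688).
B: not dominated.
C: not dominated (best p99 latency).
D: not dominated.
E: not dominated.
F: not dominated.
G: not dominated (best throughput).
H: dominated by G (throughput 4927≥2162, avg latency 40≤60, memory 29≤375, p99 latency 485≤774).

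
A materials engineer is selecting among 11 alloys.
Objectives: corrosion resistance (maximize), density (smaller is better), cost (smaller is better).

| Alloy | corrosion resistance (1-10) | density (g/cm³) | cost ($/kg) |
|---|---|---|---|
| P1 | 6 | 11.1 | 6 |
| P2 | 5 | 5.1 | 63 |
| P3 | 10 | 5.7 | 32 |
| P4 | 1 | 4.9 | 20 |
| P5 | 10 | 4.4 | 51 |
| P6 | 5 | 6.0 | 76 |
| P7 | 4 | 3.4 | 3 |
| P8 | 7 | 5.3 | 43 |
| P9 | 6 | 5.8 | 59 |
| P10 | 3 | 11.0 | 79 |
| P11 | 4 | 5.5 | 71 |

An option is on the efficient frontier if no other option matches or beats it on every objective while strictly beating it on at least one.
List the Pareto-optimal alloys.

P1, P3, P5, P7, P8

P1: not dominated.
P2: dominated by P5 (corrosion resistance 10≥5, density 4.4≤5.1, cost 51≤63).
P3: not dominated.
P4: dominated by P7 (corrosion resistance 4≥1, density 3.4≤4.9, cost 3≤20).
P5: not dominated.
P6: dominated by P2 (corrosion resistance 5≥5, density 5.1≤6.0, cost 63≤76).
P7: not dominated (best density).
P8: not dominated.
P9: dominated by P3 (corrosion resistance 10≥6, density 5.7≤5.8, cost 32≤59).
P10: dominated by P2 (corrosion resistance 5≥3, density 5.1≤11.0, cost 63≤79).
P11: dominated by P2 (corrosion resistance 5≥4, density 5.1≤5.5, cost 63≤71).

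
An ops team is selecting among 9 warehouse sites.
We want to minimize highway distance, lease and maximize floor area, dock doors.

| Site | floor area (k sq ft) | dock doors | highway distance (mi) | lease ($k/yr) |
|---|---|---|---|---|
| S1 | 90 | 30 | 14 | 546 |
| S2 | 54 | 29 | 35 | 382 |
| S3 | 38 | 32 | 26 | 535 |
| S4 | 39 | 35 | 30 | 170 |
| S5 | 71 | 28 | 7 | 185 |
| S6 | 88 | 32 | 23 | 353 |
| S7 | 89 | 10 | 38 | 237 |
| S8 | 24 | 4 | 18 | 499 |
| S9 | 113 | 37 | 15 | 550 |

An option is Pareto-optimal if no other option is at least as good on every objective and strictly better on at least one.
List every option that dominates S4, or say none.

none

S1: worse on dock doors (30 vs 35).
S2: worse on dock doors (29 vs 35).
S3: worse on floor area (38 vs 39).
S5: worse on dock doors (28 vs 35).
S6: worse on dock doors (32 vs 35).
S7: worse on dock doors (10 vs 35).
S8: worse on floor area (24 vs 39).
S9: worse on lease (550 vs 170).
No option dominates S4.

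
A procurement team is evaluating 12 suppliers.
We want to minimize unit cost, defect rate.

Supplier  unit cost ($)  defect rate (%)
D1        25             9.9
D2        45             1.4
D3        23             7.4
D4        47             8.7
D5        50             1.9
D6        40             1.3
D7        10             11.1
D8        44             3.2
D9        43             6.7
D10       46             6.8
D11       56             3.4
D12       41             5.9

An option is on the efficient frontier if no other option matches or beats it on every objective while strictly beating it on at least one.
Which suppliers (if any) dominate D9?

D6, D12

D6: unit cost 40≤43, defect rate 1.3≤6.7 — dominates D9.
D12: unit cost 41≤43, defect rate 5.9≤6.7 — dominates D9.
Others (D1, D2, D3, D4, D5, D7, D8, D10, D11) are each worse than D9 on at least one objective.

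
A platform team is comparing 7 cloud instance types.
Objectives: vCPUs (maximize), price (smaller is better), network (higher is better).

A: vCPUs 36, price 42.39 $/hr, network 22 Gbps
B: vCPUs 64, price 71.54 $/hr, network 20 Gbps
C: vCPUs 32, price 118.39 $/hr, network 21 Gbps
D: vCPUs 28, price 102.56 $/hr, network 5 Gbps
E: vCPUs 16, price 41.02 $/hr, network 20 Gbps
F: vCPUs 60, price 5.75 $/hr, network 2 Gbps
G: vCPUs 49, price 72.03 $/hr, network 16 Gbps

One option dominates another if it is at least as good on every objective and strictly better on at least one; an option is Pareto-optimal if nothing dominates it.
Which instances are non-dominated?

A, B, E, F

A: not dominated (best network).
B: not dominated (best vCPUs).
C: dominated by A (vCPUs 36≥32, price 42.39≤118.39, network 22≥21).
D: dominated by A (vCPUs 36≥28, price 42.39≤102.56, network 22≥5).
E: not dominated.
F: not dominated (best price).
G: dominated by B (vCPUs 64≥49, price 71.54≤72.03, network 20≥16).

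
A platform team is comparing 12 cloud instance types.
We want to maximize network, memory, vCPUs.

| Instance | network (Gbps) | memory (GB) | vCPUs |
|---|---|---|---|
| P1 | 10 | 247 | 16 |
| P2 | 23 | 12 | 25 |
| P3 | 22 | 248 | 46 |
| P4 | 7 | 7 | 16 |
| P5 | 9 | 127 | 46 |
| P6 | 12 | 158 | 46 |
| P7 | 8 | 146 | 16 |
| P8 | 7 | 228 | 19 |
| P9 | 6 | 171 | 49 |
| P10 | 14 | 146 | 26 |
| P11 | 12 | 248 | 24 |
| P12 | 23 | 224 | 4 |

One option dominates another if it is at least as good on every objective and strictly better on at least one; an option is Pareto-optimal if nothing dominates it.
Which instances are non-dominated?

P2, P3, P9, P12

P1: dominated by P3 (network 22≥10, memory 248≥247, vCPUs 46≥16).
P2: not dominated.
P3: not dominated.
P4: dominated by P1 (network 10≥7, memory 247≥7, vCPUs 16≥16).
P5: dominated by P3 (network 22≥9, memory 248≥127, vCPUs 46≥46).
P6: dominated by P3 (network 22≥12, memory 248≥158, vCPUs 46≥46).
P7: dominated by P1 (network 10≥8, memory 247≥146, vCPUs 16≥16).
P8: dominated by P3 (network 22≥7, memory 248≥228, vCPUs 46≥19).
P9: not dominated (best vCPUs).
P10: dominated by P3 (network 22≥14, memory 248≥146, vCPUs 46≥26).
P11: dominated by P3 (network 22≥12, memory 248≥248, vCPUs 46≥24).
P12: not dominated.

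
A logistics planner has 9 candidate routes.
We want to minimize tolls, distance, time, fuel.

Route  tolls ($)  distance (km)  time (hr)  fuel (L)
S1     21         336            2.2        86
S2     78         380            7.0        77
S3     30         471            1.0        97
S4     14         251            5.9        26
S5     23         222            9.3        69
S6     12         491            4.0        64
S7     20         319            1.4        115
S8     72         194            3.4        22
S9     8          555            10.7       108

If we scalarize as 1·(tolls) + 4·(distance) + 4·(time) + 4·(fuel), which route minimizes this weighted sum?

S1: 1·21 + 4·336 + 4·2.2 + 4·86 = 1717.8
S2: 1·78 + 4·380 + 4·7.0 + 4·77 = 1934.0
S3: 1·30 + 4·471 + 4·1.0 + 4·97 = 2306.0
S4: 1·14 + 4·251 + 4·5.9 + 4·26 = 1145.6
S5: 1·23 + 4·222 + 4·9.3 + 4·69 = 1224.2
S6: 1·12 + 4·491 + 4·4.0 + 4·64 = 2248.0
S7: 1·20 + 4·319 + 4·1.4 + 4·115 = 1761.6
S8: 1·72 + 4·194 + 4·3.4 + 4·22 = 949.6
S9: 1·8 + 4·555 + 4·10.7 + 4·108 = 2702.8
Lowest: S8 at 949.6.

S8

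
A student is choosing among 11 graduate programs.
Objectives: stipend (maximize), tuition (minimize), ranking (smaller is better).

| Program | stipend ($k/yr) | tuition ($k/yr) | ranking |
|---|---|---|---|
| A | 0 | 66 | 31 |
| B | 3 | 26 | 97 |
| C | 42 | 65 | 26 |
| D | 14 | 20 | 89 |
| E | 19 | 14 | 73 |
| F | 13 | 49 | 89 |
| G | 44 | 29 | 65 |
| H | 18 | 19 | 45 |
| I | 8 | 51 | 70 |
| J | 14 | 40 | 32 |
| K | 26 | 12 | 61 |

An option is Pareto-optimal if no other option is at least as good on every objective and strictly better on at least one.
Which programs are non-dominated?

C, G, H, J, K

A: dominated by C (stipend 42≥0, tuition 65≤66, ranking 26≤31).
B: dominated by D (stipend 14≥3, tuition 20≤26, ranking 89≤97).
C: not dominated (best ranking).
D: dominated by E (stipend 19≥14, tuition 14≤20, ranking 73≤89).
E: dominated by K (stipend 26≥19, tuition 12≤14, ranking 61≤73).
F: dominated by D (stipend 14≥13, tuition 20≤49, ranking 89≤89).
G: not dominated (best stipend).
H: not dominated.
I: dominated by G (stipend 44≥8, tuition 29≤51, ranking 65≤70).
J: not dominated.
K: not dominated (best tuition).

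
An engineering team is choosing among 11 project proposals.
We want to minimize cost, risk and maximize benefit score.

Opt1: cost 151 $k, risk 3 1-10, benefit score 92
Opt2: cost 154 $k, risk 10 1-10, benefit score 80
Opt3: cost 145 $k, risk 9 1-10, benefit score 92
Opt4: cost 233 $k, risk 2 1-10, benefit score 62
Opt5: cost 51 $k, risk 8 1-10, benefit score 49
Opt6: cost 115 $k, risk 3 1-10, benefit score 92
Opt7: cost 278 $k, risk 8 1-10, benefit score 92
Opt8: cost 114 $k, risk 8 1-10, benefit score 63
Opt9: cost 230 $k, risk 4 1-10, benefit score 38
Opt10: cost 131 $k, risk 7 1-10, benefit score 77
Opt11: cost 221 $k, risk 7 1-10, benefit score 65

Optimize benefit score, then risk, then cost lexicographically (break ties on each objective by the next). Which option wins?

First maximize benefit score: best is 92, kept {Opt1, Opt3, Opt6, Opt7}.
Then minimize risk: best is 3, kept {Opt1, Opt6}.
Then minimize cost: best is 115, kept {Opt6}.

Opt6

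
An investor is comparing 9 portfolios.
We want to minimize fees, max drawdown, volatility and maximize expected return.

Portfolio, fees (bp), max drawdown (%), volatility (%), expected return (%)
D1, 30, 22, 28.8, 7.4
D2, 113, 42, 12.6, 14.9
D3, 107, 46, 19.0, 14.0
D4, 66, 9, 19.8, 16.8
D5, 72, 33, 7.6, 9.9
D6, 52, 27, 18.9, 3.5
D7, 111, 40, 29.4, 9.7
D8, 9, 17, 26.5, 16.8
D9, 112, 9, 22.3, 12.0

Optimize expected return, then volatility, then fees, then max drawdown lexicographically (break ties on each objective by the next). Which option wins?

D4

First maximize expected return: best is 16.8, kept {D4, D8}.
Then minimize volatility: best is 19.8, kept {D4}.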